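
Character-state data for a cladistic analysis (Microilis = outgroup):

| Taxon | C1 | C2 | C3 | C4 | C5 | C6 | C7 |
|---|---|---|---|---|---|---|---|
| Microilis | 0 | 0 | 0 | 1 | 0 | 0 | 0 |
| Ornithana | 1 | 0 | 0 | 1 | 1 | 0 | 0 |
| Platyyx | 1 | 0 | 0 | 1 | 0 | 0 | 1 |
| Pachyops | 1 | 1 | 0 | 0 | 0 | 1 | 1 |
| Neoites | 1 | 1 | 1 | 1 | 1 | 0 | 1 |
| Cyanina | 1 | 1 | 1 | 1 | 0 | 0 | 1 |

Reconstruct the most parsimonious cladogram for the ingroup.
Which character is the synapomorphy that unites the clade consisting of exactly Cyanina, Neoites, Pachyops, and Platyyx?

C7

Character polarity is set by the outgroup: the derived state is whichever differs from the outgroup's state, so for C4 the derived state is '0', and for the remaining characters it is '1'.
C1 (derived state '1') is shared by all ingroup taxa — unites the whole ingroup.
C2 (derived state '1') is shared by Cyanina, Neoites, and Pachyops — a synapomorphy uniting that clade.
Only Cyanina and Neoites show the derived state '1' for C3, supporting them as a clade.
C4: derived state '0' in Pachyops only — an autapomorphy, so it tells us nothing about relationships among taxa.
C5 groups Neoites and Ornithana, which is incompatible with the clades supported by the remaining characters; treating it as convergent (homoplasy) costs fewer steps than any alternative tree.
C6: derived state '1' in Pachyops only — an autapomorphy, so it tells us nothing about relationships among taxa.
Only Cyanina, Neoites, Pachyops, and Platyyx show the derived state '1' for C7, supporting them as a clade.
Most parsimonious ingroup topology: (Ornithana,(Platyyx,(Pachyops,(Neoites,Cyanina)))).
The clade {Cyanina, Neoites, Pachyops, Platyyx} is supported by C7: its derived state '1' occurs in exactly those taxa and in no other taxon (including the outgroup).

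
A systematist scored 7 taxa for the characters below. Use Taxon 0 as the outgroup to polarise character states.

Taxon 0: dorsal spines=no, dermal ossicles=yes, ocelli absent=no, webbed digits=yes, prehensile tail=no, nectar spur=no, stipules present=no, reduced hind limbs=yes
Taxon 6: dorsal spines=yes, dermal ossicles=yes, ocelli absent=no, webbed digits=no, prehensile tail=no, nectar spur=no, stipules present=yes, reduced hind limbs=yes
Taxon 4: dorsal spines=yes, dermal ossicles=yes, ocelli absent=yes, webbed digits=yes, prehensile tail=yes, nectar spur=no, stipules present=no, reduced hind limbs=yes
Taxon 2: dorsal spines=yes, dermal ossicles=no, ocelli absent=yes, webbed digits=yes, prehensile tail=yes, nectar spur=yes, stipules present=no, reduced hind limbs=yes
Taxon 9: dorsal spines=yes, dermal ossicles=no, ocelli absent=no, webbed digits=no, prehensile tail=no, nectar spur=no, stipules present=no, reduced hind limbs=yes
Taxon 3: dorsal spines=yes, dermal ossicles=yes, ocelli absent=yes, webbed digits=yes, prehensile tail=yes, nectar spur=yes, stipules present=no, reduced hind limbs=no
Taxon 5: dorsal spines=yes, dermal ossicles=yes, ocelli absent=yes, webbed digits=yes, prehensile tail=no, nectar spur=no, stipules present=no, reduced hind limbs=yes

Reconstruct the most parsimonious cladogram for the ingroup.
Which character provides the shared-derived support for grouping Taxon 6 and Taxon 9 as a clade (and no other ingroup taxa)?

Character polarity is set by the outgroup: the derived state is whichever differs from the outgroup's state, so for dermal ossicles, webbed digits, reduced hind limbs the derived state is 'no', and for the remaining characters it is 'yes'.
dorsal spines (derived state 'yes') is shared by all ingroup taxa — unites the whole ingroup.
dermal ossicles groups Taxon 2 and Taxon 9, which is incompatible with the clades supported by the remaining characters; treating it as convergent (homoplasy) costs fewer steps than any alternative tree.
Only Taxon 2, Taxon 3, Taxon 4, and Taxon 5 show the derived state 'yes' for ocelli absent, supporting them as a clade.
webbed digits (derived state 'no') is shared by Taxon 6 and Taxon 9 — a synapomorphy uniting that clade.
Only Taxon 2, Taxon 3, and Taxon 4 show the derived state 'yes' for prehensile tail, supporting them as a clade.
nectar spur: derived state 'yes' in Taxon 2 and Taxon 3 only — synapomorphy for {Taxon 2, Taxon 3}.
stipules present (derived state 'yes') is unique to Taxon 6 (autapomorphy; uninformative for grouping).
reduced hind limbs (derived state 'no') is unique to Taxon 3 (autapomorphy; uninformative for grouping).
Most parsimonious ingroup topology: ((Taxon 6,Taxon 9),((Taxon 4,(Taxon 2,Taxon 3)),Taxon 5)).
The clade {Taxon 6, Taxon 9} is supported by webbed digits: its derived state 'no' occurs in exactly those taxa and in no other taxon (including the outgroup).

webbed digits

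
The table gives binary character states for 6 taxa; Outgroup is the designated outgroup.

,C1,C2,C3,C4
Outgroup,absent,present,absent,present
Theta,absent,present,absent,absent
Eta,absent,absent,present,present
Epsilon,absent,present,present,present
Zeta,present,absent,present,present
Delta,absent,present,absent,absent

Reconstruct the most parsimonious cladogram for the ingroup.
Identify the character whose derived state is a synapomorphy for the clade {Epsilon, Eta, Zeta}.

Character polarity is set by the outgroup: the derived state is whichever differs from the outgroup's state, so for C2, C4 the derived state is 'absent', and for the remaining characters it is 'present'.
C1: derived state 'present' in Zeta only — an autapomorphy, so it tells us nothing about relationships among taxa.
C2: derived state 'absent' in Eta and Zeta only — synapomorphy for {Eta, Zeta}.
Only Epsilon, Eta, and Zeta show the derived state 'present' for C3, supporting them as a clade.
C4: derived state 'absent' in Delta and Theta only — synapomorphy for {Delta, Theta}.
Most parsimonious ingroup topology: ((Theta,Delta),((Eta,Zeta),Epsilon)).
The clade {Epsilon, Eta, Zeta} is supported by C3: its derived state 'present' occurs in exactly those taxa and in no other taxon (including the outgroup).

C3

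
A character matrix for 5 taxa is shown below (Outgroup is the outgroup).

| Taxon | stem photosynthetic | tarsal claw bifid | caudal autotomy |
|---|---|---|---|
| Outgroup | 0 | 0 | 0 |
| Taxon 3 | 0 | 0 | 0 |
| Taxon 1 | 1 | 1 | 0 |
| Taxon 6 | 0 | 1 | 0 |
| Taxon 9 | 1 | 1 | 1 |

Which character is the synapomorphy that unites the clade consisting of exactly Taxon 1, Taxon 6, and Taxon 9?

tarsal claw bifid

The outgroup has state '0' for every character, so '1' is the derived state throughout.
stem photosynthetic: derived state '1' in Taxon 1 and Taxon 9 only — synapomorphy for {Taxon 1, Taxon 9}.
Only Taxon 1, Taxon 6, and Taxon 9 show the derived state '1' for tarsal claw bifid, supporting them as a clade.
caudal autotomy (derived state '1') is unique to Taxon 9 (autapomorphy; uninformative for grouping).
Most parsimonious ingroup topology: (Taxon 3,((Taxon 1,Taxon 9),Taxon 6)).
The clade {Taxon 1, Taxon 6, Taxon 9} is supported by tarsal claw bifid: its derived state '1' occurs in exactly those taxa and in no other taxon (including the outgroup).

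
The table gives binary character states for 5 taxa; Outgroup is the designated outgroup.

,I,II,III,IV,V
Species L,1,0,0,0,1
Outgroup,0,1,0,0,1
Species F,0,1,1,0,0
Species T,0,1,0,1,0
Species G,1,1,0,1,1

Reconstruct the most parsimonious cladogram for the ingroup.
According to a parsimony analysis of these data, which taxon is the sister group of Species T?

Character polarity is set by the outgroup: the derived state is whichever differs from the outgroup's state, so for II, V the derived state is '0', and for the remaining characters it is '1'.
I: derived state '1' in Species G and Species L only — synapomorphy for {Species G, Species L}.
II (derived state '0') is unique to Species L (autapomorphy; uninformative for grouping).
III (derived state '1') is unique to Species F (autapomorphy; uninformative for grouping).
IV (state '1') occurs in Species G and Species T but conflicts with the nesting implied by the other characters — most parsimoniously interpreted as homoplasy.
V (derived state '0') is shared by Species F and Species T — a synapomorphy uniting that clade.
Most parsimonious ingroup topology: ((Species T,Species F),(Species L,Species G)).
Species T and Species F form a cherry on this tree, so they are sister taxa.

Species F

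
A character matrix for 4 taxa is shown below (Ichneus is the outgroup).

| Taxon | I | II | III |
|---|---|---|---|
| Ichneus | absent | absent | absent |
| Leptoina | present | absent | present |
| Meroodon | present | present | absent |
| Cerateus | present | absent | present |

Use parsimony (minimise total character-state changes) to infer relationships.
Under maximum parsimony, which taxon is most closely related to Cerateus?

Leptoina

The outgroup has state 'absent' for every character, so 'present' is the derived state throughout.
I (derived state 'present') is shared by all ingroup taxa — unites the whole ingroup.
II: derived state 'present' in Meroodon only — an autapomorphy, so it tells us nothing about relationships among taxa.
III (derived state 'present') is shared by Cerateus and Leptoina — a synapomorphy uniting that clade.
Most parsimonious ingroup topology: ((Leptoina,Cerateus),Meroodon).
Cerateus and Leptoina form a cherry on this tree, so they are sister taxa.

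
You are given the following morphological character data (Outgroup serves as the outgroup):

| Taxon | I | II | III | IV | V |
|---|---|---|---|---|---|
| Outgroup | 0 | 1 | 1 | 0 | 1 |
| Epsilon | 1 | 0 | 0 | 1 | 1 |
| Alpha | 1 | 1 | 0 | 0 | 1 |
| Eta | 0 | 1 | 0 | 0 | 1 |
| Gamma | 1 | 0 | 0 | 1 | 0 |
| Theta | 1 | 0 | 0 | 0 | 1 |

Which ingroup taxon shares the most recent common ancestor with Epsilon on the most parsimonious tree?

Gamma

Character polarity is set by the outgroup: the derived state is whichever differs from the outgroup's state, so for II, III, V the derived state is '0', and for the remaining characters it is '1'.
I: derived state '1' in Alpha, Epsilon, Gamma, and Theta only — synapomorphy for {Alpha, Epsilon, Gamma, Theta}.
Only Epsilon, Gamma, and Theta show the derived state '0' for II, supporting them as a clade.
All ingroup taxa share the derived state '0' for III; it defines the ingroup but does not resolve relationships within it.
Only Epsilon and Gamma show the derived state '1' for IV, supporting them as a clade.
V (derived state '0') is unique to Gamma (autapomorphy; uninformative for grouping).
Most parsimonious ingroup topology: (Eta,(((Gamma,Epsilon),Theta),Alpha)).
Epsilon and Gamma form a cherry on this tree, so they are sister taxa.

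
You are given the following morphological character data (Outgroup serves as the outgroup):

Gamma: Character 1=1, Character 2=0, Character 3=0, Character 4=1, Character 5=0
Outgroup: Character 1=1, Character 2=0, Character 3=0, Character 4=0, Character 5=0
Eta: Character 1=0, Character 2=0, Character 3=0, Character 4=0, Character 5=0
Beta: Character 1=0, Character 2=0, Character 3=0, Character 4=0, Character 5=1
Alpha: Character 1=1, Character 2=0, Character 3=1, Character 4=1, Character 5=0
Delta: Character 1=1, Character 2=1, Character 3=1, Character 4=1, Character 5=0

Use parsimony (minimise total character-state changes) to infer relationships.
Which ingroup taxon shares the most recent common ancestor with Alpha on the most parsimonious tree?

Character polarity is set by the outgroup: the derived state is whichever differs from the outgroup's state, so for Character 1 the derived state is '0', and for the remaining characters it is '1'.
Character 1: derived state '0' in Beta and Eta only — synapomorphy for {Beta, Eta}.
Character 2 (derived state '1') is unique to Delta (autapomorphy; uninformative for grouping).
Character 3 (derived state '1') is shared by Alpha and Delta — a synapomorphy uniting that clade.
Character 4: derived state '1' in Alpha, Delta, and Gamma only — synapomorphy for {Alpha, Delta, Gamma}.
Character 5: derived state '1' in Beta only — an autapomorphy, so it tells us nothing about relationships among taxa.
Most parsimonious ingroup topology: (((Delta,Alpha),Gamma),(Beta,Eta)).
Alpha and Delta form a cherry on this tree, so they are sister taxa.

Delta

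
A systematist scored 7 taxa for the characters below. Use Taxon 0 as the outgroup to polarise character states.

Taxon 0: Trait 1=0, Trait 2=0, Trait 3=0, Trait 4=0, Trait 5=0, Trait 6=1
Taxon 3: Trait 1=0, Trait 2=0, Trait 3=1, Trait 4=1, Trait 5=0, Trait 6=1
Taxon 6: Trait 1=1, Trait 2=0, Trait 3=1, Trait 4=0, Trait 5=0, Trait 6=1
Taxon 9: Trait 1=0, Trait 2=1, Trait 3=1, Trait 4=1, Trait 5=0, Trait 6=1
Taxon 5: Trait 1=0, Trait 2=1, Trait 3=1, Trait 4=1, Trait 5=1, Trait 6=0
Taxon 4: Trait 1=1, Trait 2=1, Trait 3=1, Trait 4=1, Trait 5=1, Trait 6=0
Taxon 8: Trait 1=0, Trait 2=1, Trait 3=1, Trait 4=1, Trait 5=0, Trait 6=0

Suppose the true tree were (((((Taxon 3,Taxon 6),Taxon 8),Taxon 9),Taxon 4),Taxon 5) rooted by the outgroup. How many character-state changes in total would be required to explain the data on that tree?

Map each character onto (((((Taxon 3,Taxon 6),Taxon 8),Taxon 9),Taxon 4),Taxon 5) (rooted by Taxon 0) and count the minimum state changes it requires (Fitch parsimony):
Trait 1: 2; Trait 2: 2; Trait 3: 1; Trait 4: 2; Trait 5: 2; Trait 6: 3.
Total tree length = 12.

12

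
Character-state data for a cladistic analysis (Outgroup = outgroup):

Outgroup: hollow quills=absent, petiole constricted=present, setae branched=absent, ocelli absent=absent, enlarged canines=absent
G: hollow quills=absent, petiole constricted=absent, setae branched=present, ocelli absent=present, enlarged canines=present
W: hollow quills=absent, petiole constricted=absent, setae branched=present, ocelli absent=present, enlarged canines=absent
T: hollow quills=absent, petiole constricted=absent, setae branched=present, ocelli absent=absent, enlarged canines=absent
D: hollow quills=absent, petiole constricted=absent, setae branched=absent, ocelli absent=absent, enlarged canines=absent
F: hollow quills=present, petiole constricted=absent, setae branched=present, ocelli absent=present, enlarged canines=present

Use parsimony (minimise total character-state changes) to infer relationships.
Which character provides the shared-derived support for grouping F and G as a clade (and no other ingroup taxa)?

enlarged canines

Character polarity is set by the outgroup: the derived state is whichever differs from the outgroup's state, so for petiole constricted the derived state is 'absent', and for the remaining characters it is 'present'.
hollow quills (derived state 'present') is unique to F (autapomorphy; uninformative for grouping).
petiole constricted (derived state 'absent') is shared by all ingroup taxa — unites the whole ingroup.
Only F, G, T, and W show the derived state 'present' for setae branched, supporting them as a clade.
ocelli absent: derived state 'present' in F, G, and W only — synapomorphy for {F, G, W}.
enlarged canines: derived state 'present' in F and G only — synapomorphy for {F, G}.
Most parsimonious ingroup topology: ((((G,F),W),T),D).
The clade {F, G} is supported by enlarged canines: its derived state 'present' occurs in exactly those taxa and in no other taxon (including the outgroup).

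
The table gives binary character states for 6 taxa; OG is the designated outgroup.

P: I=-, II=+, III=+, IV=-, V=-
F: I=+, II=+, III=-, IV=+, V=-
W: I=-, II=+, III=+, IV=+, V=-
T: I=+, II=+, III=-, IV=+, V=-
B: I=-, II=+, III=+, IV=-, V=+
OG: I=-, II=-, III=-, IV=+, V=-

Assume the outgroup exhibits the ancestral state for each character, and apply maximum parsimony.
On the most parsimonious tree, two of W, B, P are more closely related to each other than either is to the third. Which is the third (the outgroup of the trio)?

Character polarity is set by the outgroup: the derived state is whichever differs from the outgroup's state, so for IV the derived state is '-', and for the remaining characters it is '+'.
I (derived state '+') is shared by F and T — a synapomorphy uniting that clade.
All ingroup taxa share the derived state '+' for II; it defines the ingroup but does not resolve relationships within it.
III: derived state '+' in B, P, and W only — synapomorphy for {B, P, W}.
Only B and P show the derived state '-' for IV, supporting them as a clade.
V: derived state '+' in B only — an autapomorphy, so it tells us nothing about relationships among taxa.
Most parsimonious ingroup topology: ((T,F),((B,P),W)).
B and P share a more recent common ancestor with each other than either does with W, so W is the least closely related of the three.

W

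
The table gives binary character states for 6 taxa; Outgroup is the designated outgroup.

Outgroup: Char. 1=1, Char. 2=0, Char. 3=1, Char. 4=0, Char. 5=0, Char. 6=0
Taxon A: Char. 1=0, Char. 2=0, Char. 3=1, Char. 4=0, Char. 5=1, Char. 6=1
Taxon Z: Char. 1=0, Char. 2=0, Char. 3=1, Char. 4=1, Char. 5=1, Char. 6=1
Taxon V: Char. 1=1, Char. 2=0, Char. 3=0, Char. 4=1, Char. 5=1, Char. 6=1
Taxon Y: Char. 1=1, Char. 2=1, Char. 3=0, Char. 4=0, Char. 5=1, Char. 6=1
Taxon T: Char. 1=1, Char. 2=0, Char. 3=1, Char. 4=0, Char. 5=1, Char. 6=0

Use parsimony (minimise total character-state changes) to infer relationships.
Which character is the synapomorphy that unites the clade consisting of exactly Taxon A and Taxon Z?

Char. 1

Character polarity is set by the outgroup: the derived state is whichever differs from the outgroup's state, so for Char. 1, Char. 3 the derived state is '0', and for the remaining characters it is '1'.
Only Taxon A and Taxon Z show the derived state '0' for Char. 1, supporting them as a clade.
Char. 2: derived state '1' in Taxon Y only — an autapomorphy, so it tells us nothing about relationships among taxa.
Only Taxon V and Taxon Y show the derived state '0' for Char. 3, supporting them as a clade.
Char. 4 (state '1') occurs in Taxon V and Taxon Z but conflicts with the nesting implied by the other characters — most parsimoniously interpreted as homoplasy.
All ingroup taxa share the derived state '1' for Char. 5; it defines the ingroup but does not resolve relationships within it.
Char. 6: derived state '1' in Taxon A, Taxon V, Taxon Y, and Taxon Z only — synapomorphy for {Taxon A, Taxon V, Taxon Y, Taxon Z}.
Most parsimonious ingroup topology: (((Taxon A,Taxon Z),(Taxon V,Taxon Y)),Taxon T).
The clade {Taxon A, Taxon Z} is supported by Char. 1: its derived state '0' occurs in exactly those taxa and in no other taxon (including the outgroup).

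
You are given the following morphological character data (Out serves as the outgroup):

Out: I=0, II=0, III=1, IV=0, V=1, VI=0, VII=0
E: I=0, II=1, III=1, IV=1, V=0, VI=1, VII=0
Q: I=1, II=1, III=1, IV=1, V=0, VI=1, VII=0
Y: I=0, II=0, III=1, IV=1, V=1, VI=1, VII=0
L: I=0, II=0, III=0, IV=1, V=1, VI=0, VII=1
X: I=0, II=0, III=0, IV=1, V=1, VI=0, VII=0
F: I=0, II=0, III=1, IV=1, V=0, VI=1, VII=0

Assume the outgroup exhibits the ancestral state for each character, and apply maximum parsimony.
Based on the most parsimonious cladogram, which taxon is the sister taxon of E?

Character polarity is set by the outgroup: the derived state is whichever differs from the outgroup's state, so for III, V the derived state is '0', and for the remaining characters it is '1'.
I: derived state '1' in Q only — an autapomorphy, so it tells us nothing about relationships among taxa.
II (derived state '1') is shared by E and Q — a synapomorphy uniting that clade.
III (derived state '0') is shared by L and X — a synapomorphy uniting that clade.
IV (derived state '1') is shared by all ingroup taxa — unites the whole ingroup.
V (derived state '0') is shared by E, F, and Q — a synapomorphy uniting that clade.
VI (derived state '1') is shared by E, F, Q, and Y — a synapomorphy uniting that clade.
VII (derived state '1') is unique to L (autapomorphy; uninformative for grouping).
Most parsimonious ingroup topology: ((((E,Q),F),Y),(L,X)).
E and Q form a cherry on this tree, so they are sister taxa.

Q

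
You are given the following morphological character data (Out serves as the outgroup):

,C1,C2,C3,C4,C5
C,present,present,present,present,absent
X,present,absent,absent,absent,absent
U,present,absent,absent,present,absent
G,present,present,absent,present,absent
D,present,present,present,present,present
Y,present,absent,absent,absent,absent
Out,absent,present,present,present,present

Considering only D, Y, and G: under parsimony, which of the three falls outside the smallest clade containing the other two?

Character polarity is set by the outgroup: the derived state is whichever differs from the outgroup's state, so for C2, C3, C4, C5 the derived state is 'absent', and for the remaining characters it is 'present'.
C1 (derived state 'present') is shared by all ingroup taxa — unites the whole ingroup.
C2 (derived state 'absent') is shared by U, X, and Y — a synapomorphy uniting that clade.
C3 (derived state 'absent') is shared by G, U, X, and Y — a synapomorphy uniting that clade.
C4 (derived state 'absent') is shared by X and Y — a synapomorphy uniting that clade.
C5: derived state 'absent' in C, G, U, X, and Y only — synapomorphy for {C, G, U, X, Y}.
Most parsimonious ingroup topology: (((((X,Y),U),G),C),D).
G and Y share a more recent common ancestor with each other than either does with D, so D is the least closely related of the three.

D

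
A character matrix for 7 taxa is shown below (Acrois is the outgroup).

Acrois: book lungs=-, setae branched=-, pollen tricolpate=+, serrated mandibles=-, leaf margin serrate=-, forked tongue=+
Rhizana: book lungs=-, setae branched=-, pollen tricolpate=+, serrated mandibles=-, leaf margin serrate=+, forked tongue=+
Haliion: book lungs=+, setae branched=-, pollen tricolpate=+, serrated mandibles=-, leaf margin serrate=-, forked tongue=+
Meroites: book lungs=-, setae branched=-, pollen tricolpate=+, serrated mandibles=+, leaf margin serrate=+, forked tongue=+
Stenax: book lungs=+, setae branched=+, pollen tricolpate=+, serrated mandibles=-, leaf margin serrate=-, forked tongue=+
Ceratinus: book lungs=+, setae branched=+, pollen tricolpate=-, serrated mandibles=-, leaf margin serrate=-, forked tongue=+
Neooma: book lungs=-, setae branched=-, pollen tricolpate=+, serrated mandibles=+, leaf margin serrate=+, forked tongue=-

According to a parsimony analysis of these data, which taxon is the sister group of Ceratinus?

Character polarity is set by the outgroup: the derived state is whichever differs from the outgroup's state, so for pollen tricolpate, forked tongue the derived state is '-', and for the remaining characters it is '+'.
Only Ceratinus, Haliion, and Stenax show the derived state '+' for book lungs, supporting them as a clade.
setae branched: derived state '+' in Ceratinus and Stenax only — synapomorphy for {Ceratinus, Stenax}.
pollen tricolpate (derived state '-') is unique to Ceratinus (autapomorphy; uninformative for grouping).
serrated mandibles: derived state '+' in Meroites and Neooma only — synapomorphy for {Meroites, Neooma}.
Only Meroites, Neooma, and Rhizana show the derived state '+' for leaf margin serrate, supporting them as a clade.
forked tongue: derived state '-' in Neooma only — an autapomorphy, so it tells us nothing about relationships among taxa.
Most parsimonious ingroup topology: ((Rhizana,(Meroites,Neooma)),(Haliion,(Stenax,Ceratinus))).
Ceratinus and Stenax form a cherry on this tree, so they are sister taxa.

Stenax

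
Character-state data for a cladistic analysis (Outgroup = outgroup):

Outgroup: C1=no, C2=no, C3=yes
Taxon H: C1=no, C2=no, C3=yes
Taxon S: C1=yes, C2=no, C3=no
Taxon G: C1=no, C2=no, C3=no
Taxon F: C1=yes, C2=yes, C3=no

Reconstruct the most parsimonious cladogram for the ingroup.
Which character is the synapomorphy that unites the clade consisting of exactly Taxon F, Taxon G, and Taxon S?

C3

Character polarity is set by the outgroup: the derived state is whichever differs from the outgroup's state, so for C3 the derived state is 'no', and for the remaining characters it is 'yes'.
C1 (derived state 'yes') is shared by Taxon F and Taxon S — a synapomorphy uniting that clade.
C2 (derived state 'yes') is unique to Taxon F (autapomorphy; uninformative for grouping).
C3: derived state 'no' in Taxon F, Taxon G, and Taxon S only — synapomorphy for {Taxon F, Taxon G, Taxon S}.
Most parsimonious ingroup topology: (Taxon H,((Taxon S,Taxon F),Taxon G)).
The clade {Taxon F, Taxon G, Taxon S} is supported by C3: its derived state 'no' occurs in exactly those taxa and in no other taxon (including the outgroup).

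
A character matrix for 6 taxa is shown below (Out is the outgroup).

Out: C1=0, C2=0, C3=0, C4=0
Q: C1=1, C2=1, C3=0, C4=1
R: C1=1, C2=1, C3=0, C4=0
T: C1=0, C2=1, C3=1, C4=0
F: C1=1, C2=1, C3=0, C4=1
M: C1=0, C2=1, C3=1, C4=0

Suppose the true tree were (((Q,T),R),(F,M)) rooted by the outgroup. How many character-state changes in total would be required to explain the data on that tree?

Map each character onto (((Q,T),R),(F,M)) (rooted by Out) and count the minimum state changes it requires (Fitch parsimony):
C1: 3; C2: 1; C3: 2; C4: 2.
Total tree length = 8.

8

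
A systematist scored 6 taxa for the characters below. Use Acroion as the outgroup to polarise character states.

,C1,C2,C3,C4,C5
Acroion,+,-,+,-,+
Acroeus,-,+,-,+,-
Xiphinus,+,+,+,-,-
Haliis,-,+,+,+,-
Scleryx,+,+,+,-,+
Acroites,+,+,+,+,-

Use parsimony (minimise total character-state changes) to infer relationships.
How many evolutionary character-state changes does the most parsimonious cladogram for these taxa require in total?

5

Character polarity is set by the outgroup: the derived state is whichever differs from the outgroup's state, so for C1, C3, C5 the derived state is '-', and for the remaining characters it is '+'.
Only Acroeus and Haliis show the derived state '-' for C1, supporting them as a clade.
All ingroup taxa share the derived state '+' for C2; it defines the ingroup but does not resolve relationships within it.
C3: derived state '-' in Acroeus only — an autapomorphy, so it tells us nothing about relationships among taxa.
C4 (derived state '+') is shared by Acroeus, Acroites, and Haliis — a synapomorphy uniting that clade.
Only Acroeus, Acroites, Haliis, and Xiphinus show the derived state '-' for C5, supporting them as a clade.
Most parsimonious ingroup topology: ((((Acroeus,Haliis),Acroites),Xiphinus),Scleryx).
Changes per character on this tree: C1: 1; C2: 1; C3: 1; C4: 1; C5: 1.
Total = 5.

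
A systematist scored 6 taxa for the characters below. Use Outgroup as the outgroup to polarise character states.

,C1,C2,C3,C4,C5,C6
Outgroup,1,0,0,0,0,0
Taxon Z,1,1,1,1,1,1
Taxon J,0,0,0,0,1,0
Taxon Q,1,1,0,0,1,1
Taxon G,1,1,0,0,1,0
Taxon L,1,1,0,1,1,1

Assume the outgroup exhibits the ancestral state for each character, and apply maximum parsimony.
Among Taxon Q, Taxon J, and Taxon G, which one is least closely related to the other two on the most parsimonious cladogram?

Character polarity is set by the outgroup: the derived state is whichever differs from the outgroup's state, so for C1 the derived state is '0', and for the remaining characters it is '1'.
C1: derived state '0' in Taxon J only — an autapomorphy, so it tells us nothing about relationships among taxa.
C2 (derived state '1') is shared by Taxon G, Taxon L, Taxon Q, and Taxon Z — a synapomorphy uniting that clade.
C3 (derived state '1') is unique to Taxon Z (autapomorphy; uninformative for grouping).
C4: derived state '1' in Taxon L and Taxon Z only — synapomorphy for {Taxon L, Taxon Z}.
All ingroup taxa share the derived state '1' for C5; it defines the ingroup but does not resolve relationships within it.
Only Taxon L, Taxon Q, and Taxon Z show the derived state '1' for C6, supporting them as a clade.
Most parsimonious ingroup topology: ((((Taxon Z,Taxon L),Taxon Q),Taxon G),Taxon J).
Taxon Q and Taxon G share a more recent common ancestor with each other than either does with Taxon J, so Taxon J is the least closely related of the three.

Taxon J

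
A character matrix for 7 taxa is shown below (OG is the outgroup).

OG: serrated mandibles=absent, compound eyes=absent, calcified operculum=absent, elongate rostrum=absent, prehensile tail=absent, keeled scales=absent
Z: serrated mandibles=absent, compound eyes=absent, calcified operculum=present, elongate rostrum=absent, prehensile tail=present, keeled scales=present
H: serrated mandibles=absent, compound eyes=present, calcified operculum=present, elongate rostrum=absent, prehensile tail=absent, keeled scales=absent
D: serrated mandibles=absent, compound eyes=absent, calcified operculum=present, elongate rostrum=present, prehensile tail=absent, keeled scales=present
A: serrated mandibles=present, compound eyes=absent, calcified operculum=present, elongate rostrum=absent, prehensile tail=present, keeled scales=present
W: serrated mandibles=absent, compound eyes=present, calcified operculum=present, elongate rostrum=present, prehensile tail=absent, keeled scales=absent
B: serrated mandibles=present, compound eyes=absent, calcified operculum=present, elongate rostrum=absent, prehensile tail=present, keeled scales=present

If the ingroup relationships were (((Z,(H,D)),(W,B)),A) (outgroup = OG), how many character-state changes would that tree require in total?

13

Map each character onto (((Z,(H,D)),(W,B)),A) (rooted by OG) and count the minimum state changes it requires (Fitch parsimony):
serrated mandibles: 2; compound eyes: 2; calcified operculum: 1; elongate rostrum: 2; prehensile tail: 3; keeled scales: 3.
Total tree length = 13.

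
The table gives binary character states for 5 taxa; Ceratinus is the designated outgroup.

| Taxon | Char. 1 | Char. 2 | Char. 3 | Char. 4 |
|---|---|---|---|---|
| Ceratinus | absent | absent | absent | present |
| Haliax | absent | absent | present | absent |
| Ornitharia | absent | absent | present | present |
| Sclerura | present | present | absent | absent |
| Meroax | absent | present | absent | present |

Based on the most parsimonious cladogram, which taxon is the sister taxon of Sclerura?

Meroax

Character polarity is set by the outgroup: the derived state is whichever differs from the outgroup's state, so for Char. 4 the derived state is 'absent', and for the remaining characters it is 'present'.
Char. 1 (derived state 'present') is unique to Sclerura (autapomorphy; uninformative for grouping).
Only Meroax and Sclerura show the derived state 'present' for Char. 2, supporting them as a clade.
Char. 3 (derived state 'present') is shared by Haliax and Ornitharia — a synapomorphy uniting that clade.
Char. 4 groups Haliax and Sclerura, which is incompatible with the clades supported by the remaining characters; treating it as convergent (homoplasy) costs fewer steps than any alternative tree.
Most parsimonious ingroup topology: ((Haliax,Ornitharia),(Sclerura,Meroax)).
Sclerura and Meroax form a cherry on this tree, so they are sister taxa.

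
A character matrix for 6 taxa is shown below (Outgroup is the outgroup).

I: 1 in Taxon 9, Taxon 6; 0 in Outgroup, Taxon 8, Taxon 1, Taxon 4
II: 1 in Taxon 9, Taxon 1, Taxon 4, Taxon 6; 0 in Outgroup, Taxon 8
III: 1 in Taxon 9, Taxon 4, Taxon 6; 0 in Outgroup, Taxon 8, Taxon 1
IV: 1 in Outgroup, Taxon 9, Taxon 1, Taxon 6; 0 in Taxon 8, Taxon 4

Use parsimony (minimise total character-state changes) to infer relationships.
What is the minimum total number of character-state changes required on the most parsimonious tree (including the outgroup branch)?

Character polarity is set by the outgroup: the derived state is whichever differs from the outgroup's state, so for IV the derived state is '0', and for the remaining characters it is '1'.
Only Taxon 6 and Taxon 9 show the derived state '1' for I, supporting them as a clade.
II: derived state '1' in Taxon 1, Taxon 4, Taxon 6, and Taxon 9 only — synapomorphy for {Taxon 1, Taxon 4, Taxon 6, Taxon 9}.
III (derived state '1') is shared by Taxon 4, Taxon 6, and Taxon 9 — a synapomorphy uniting that clade.
IV (state '0') occurs in Taxon 4 and Taxon 8 but conflicts with the nesting implied by the other characters — most parsimoniously interpreted as homoplasy.
Most parsimonious ingroup topology: (Taxon 8,(((Taxon 9,Taxon 6),Taxon 4),Taxon 1)).
Changes per character on this tree: I: 1; II: 1; III: 1; IV: 2.
Total = 5.

5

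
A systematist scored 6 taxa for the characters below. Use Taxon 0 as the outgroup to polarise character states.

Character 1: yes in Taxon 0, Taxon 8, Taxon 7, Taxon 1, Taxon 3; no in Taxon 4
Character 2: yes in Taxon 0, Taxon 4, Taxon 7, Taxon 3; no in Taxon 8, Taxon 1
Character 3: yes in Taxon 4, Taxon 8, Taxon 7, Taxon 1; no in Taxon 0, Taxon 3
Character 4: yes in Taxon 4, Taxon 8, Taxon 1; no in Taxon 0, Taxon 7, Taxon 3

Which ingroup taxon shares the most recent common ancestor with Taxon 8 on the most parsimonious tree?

Taxon 1

Character polarity is set by the outgroup: the derived state is whichever differs from the outgroup's state, so for Character 1, Character 2 the derived state is 'no', and for the remaining characters it is 'yes'.
Character 1 (derived state 'no') is unique to Taxon 4 (autapomorphy; uninformative for grouping).
Character 2 (derived state 'no') is shared by Taxon 1 and Taxon 8 — a synapomorphy uniting that clade.
Character 3 (derived state 'yes') is shared by Taxon 1, Taxon 4, Taxon 7, and Taxon 8 — a synapomorphy uniting that clade.
Character 4: derived state 'yes' in Taxon 1, Taxon 4, and Taxon 8 only — synapomorphy for {Taxon 1, Taxon 4, Taxon 8}.
Most parsimonious ingroup topology: (((Taxon 4,(Taxon 8,Taxon 1)),Taxon 7),Taxon 3).
Taxon 8 and Taxon 1 form a cherry on this tree, so they are sister taxa.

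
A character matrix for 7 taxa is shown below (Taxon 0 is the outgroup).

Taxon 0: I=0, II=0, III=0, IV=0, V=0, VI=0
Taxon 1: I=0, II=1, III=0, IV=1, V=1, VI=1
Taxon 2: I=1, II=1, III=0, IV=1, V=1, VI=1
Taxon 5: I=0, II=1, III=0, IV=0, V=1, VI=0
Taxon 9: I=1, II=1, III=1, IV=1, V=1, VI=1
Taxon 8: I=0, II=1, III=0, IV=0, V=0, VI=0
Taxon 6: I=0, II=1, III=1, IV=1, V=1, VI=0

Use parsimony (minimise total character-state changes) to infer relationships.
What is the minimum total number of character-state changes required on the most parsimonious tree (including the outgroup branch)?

The outgroup has state '0' for every character, so '1' is the derived state throughout.
Only Taxon 2 and Taxon 9 show the derived state '1' for I, supporting them as a clade.
All ingroup taxa share the derived state '1' for II; it defines the ingroup but does not resolve relationships within it.
III (state '1') occurs in Taxon 6 and Taxon 9 but conflicts with the nesting implied by the other characters — most parsimoniously interpreted as homoplasy.
Only Taxon 1, Taxon 2, Taxon 6, and Taxon 9 show the derived state '1' for IV, supporting them as a clade.
V: derived state '1' in Taxon 1, Taxon 2, Taxon 5, Taxon 6, and Taxon 9 only — synapomorphy for {Taxon 1, Taxon 2, Taxon 5, Taxon 6, Taxon 9}.
Only Taxon 1, Taxon 2, and Taxon 9 show the derived state '1' for VI, supporting them as a clade.
Most parsimonious ingroup topology: ((((Taxon 1,(Taxon 2,Taxon 9)),Taxon 6),Taxon 5),Taxon 8).
Changes per character on this tree: I: 1; II: 1; III: 2; IV: 1; V: 1; VI: 1.
Total = 7.

7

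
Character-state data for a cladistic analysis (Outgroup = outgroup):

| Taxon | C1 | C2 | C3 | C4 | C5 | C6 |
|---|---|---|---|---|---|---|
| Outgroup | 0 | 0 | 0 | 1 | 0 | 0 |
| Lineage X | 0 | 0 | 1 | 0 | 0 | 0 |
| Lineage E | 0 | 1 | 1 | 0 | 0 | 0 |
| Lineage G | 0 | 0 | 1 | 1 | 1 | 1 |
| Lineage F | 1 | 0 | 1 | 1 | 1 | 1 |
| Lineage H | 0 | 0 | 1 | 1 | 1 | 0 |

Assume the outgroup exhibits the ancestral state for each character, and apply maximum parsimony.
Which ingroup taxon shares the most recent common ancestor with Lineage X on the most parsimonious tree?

Character polarity is set by the outgroup: the derived state is whichever differs from the outgroup's state, so for C4 the derived state is '0', and for the remaining characters it is '1'.
C1 (derived state '1') is unique to Lineage F (autapomorphy; uninformative for grouping).
C2: derived state '1' in Lineage E only — an autapomorphy, so it tells us nothing about relationships among taxa.
C3 (derived state '1') is shared by all ingroup taxa — unites the whole ingroup.
C4 (derived state '0') is shared by Lineage E and Lineage X — a synapomorphy uniting that clade.
C5 (derived state '1') is shared by Lineage F, Lineage G, and Lineage H — a synapomorphy uniting that clade.
Only Lineage F and Lineage G show the derived state '1' for C6, supporting them as a clade.
Most parsimonious ingroup topology: ((Lineage X,Lineage E),((Lineage G,Lineage F),Lineage H)).
Lineage X and Lineage E form a cherry on this tree, so they are sister taxa.

Lineage E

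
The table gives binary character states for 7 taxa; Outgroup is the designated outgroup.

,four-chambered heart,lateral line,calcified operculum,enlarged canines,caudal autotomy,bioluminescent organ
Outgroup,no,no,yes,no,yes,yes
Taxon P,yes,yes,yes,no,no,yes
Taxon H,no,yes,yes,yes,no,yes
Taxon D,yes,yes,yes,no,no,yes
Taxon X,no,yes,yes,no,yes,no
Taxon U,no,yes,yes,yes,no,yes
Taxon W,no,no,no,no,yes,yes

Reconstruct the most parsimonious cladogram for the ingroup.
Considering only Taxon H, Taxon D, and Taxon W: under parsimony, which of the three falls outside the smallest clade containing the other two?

Character polarity is set by the outgroup: the derived state is whichever differs from the outgroup's state, so for calcified operculum, caudal autotomy, bioluminescent organ the derived state is 'no', and for the remaining characters it is 'yes'.
four-chambered heart: derived state 'yes' in Taxon D and Taxon P only — synapomorphy for {Taxon D, Taxon P}.
Only Taxon D, Taxon H, Taxon P, Taxon U, and Taxon X show the derived state 'yes' for lateral line, supporting them as a clade.
calcified operculum (derived state 'no') is unique to Taxon W (autapomorphy; uninformative for grouping).
enlarged canines: derived state 'yes' in Taxon H and Taxon U only — synapomorphy for {Taxon H, Taxon U}.
caudal autotomy (derived state 'no') is shared by Taxon D, Taxon H, Taxon P, and Taxon U — a synapomorphy uniting that clade.
bioluminescent organ: derived state 'no' in Taxon X only — an autapomorphy, so it tells us nothing about relationships among taxa.
Most parsimonious ingroup topology: ((((Taxon P,Taxon D),(Taxon H,Taxon U)),Taxon X),Taxon W).
Taxon H and Taxon D share a more recent common ancestor with each other than either does with Taxon W, so Taxon W is the least closely related of the three.

Taxon W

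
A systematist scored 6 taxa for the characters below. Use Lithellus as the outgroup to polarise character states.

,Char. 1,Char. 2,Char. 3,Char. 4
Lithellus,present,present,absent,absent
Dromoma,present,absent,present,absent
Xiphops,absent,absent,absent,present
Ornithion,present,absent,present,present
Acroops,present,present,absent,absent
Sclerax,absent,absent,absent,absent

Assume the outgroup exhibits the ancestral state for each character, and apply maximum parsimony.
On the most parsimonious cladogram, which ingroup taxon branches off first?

Acroops

Character polarity is set by the outgroup: the derived state is whichever differs from the outgroup's state, so for Char. 1, Char. 2 the derived state is 'absent', and for the remaining characters it is 'present'.
Only Sclerax and Xiphops show the derived state 'absent' for Char. 1, supporting them as a clade.
Char. 2: derived state 'absent' in Dromoma, Ornithion, Sclerax, and Xiphops only — synapomorphy for {Dromoma, Ornithion, Sclerax, Xiphops}.
Char. 3: derived state 'present' in Dromoma and Ornithion only — synapomorphy for {Dromoma, Ornithion}.
Char. 4 (state 'present') occurs in Ornithion and Xiphops but conflicts with the nesting implied by the other characters — most parsimoniously interpreted as homoplasy.
Most parsimonious ingroup topology: (((Dromoma,Ornithion),(Xiphops,Sclerax)),Acroops).
Acroops is sister to the clade containing all other ingroup taxa, so it is the earliest-diverging (most basal) ingroup lineage.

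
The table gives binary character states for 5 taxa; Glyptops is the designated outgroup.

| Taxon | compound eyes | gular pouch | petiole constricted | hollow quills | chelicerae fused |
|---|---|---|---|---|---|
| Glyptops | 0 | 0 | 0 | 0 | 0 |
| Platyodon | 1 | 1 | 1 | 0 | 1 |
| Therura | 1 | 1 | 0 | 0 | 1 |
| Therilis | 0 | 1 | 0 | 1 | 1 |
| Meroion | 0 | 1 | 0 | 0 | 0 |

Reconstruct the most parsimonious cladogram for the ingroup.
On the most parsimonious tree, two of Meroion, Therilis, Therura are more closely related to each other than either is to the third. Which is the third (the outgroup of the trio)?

The outgroup has state '0' for every character, so '1' is the derived state throughout.
compound eyes: derived state '1' in Platyodon and Therura only — synapomorphy for {Platyodon, Therura}.
gular pouch (derived state '1') is shared by all ingroup taxa — unites the whole ingroup.
petiole constricted (derived state '1') is unique to Platyodon (autapomorphy; uninformative for grouping).
hollow quills (derived state '1') is unique to Therilis (autapomorphy; uninformative for grouping).
chelicerae fused: derived state '1' in Platyodon, Therilis, and Therura only — synapomorphy for {Platyodon, Therilis, Therura}.
Most parsimonious ingroup topology: (((Platyodon,Therura),Therilis),Meroion).
Therilis and Therura share a more recent common ancestor with each other than either does with Meroion, so Meroion is the least closely related of the three.

Meroion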